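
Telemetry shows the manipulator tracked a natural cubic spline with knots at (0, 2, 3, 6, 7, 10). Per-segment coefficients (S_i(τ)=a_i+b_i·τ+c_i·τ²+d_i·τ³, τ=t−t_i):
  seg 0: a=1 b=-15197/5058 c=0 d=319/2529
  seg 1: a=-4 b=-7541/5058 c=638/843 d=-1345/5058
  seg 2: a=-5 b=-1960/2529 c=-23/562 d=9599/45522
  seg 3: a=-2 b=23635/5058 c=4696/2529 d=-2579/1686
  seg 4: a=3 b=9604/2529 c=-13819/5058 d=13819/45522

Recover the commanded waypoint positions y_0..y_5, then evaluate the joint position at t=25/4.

y_0 = S_0(0) = a_0 = 1
y_1 = S_1(0) = a_1 = -4
y_2 = S_2(0) = a_2 = -5
y_3 = S_3(0) = a_3 = -2
y_4 = S_4(0) = a_4 = 3
y_5 = S_4(3) = -2
t_q=25/4 is in segment 3 (τ=1/4); S_3(τ)=-79811/107904

y_0=1 y_1=-4 y_2=-5 y_3=-2 y_4=3 y_5=-2
S(25/4) = -79811/107904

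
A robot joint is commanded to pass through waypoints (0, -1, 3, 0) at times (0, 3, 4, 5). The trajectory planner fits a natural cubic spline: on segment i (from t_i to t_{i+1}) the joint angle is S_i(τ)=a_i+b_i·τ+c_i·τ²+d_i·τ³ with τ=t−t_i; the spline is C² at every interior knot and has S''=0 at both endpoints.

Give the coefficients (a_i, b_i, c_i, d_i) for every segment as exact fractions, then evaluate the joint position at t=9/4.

Δ: Δ0=-1/3, Δ1=4, Δ2=-3
row 1: diag=8, rhs=26; c'=1/8, d'=13/4
row 2: denom=4−1·1/8=31/8; d'=(-42−1·13/4)/(31/8)=-362/31
back: M2=-362/31
back: M1=13/4−1/8·-362/31=146/31
M: M0=0, M1=146/31, M2=-362/31, M3=0
seg 0: a=0, c=M0/2=0, d=(M1−M0)/(6·3)=73/279, b=Δ0−h0·(2M0+M1)/6=-250/93
seg 1: a=-1, c=M1/2=73/31, d=(M2−M1)/(6·1)=-254/93, b=Δ1−h1·(2M1+M2)/6=407/93
seg 2: a=3, c=M2/2=-181/31, d=(M3−M2)/(6·1)=181/93, b=Δ2−h2·(2M2+M3)/6=83/93
t_q=9/4 → seg 0, τ=9/4; S=0+-250/93·τ+0·τ²+73/279·τ³=-6087/1984

  seg 0: a=0 b=-250/93 c=0 d=73/279
  seg 1: a=-1 b=407/93 c=73/31 d=-254/93
  seg 2: a=3 b=83/93 c=-181/31 d=181/93
S(9/4) = -6087/1984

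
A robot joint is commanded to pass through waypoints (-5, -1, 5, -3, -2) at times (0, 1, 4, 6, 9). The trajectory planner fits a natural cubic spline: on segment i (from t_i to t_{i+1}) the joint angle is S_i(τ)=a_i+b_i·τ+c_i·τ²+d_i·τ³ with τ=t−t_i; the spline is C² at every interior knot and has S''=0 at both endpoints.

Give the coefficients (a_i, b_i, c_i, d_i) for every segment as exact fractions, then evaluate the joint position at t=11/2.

  seg 0: a=-5 b=1349/339 c=0 d=7/339
  seg 1: a=-1 b=1370/339 c=7/113 d=-755/3051
  seg 2: a=5 b=-769/339 c=-734/339 d=881/1356
  seg 3: a=-3 b=-354/113 c=1175/678 d=-1175/6102
S(11/2) = -3911/3616

Δ: Δ0=4, Δ1=2, Δ2=-4, Δ3=1/3
row 1: diag=8, rhs=-12; c'=3/8, d'=-3/2
row 2: denom=10−3·3/8=71/8; d'=(-36−3·-3/2)/(71/8)=-252/71
row 3: denom=10−2·16/71=678/71; d'=(26−2·-252/71)/(678/71)=1175/339
back: M3=1175/339
back: M2=-252/71−16/71·1175/339=-1468/339
back: M1=-3/2−3/8·-1468/339=14/113
M: M0=0, M1=14/113, M2=-1468/339, M3=1175/339, M4=0
seg 0: a=-5, c=M0/2=0, d=(M1−M0)/(6·1)=7/339, b=Δ0−h0·(2M0+M1)/6=1349/339
seg 1: a=-1, c=M1/2=7/113, d=(M2−M1)/(6·3)=-755/3051, b=Δ1−h1·(2M1+M2)/6=1370/339
seg 2: a=5, c=M2/2=-734/339, d=(M3−M2)/(6·2)=881/1356, b=Δ2−h2·(2M2+M3)/6=-769/339
seg 3: a=-3, c=M3/2=1175/678, d=(M4−M3)/(6·3)=-1175/6102, b=Δ3−h3·(2M3+M4)/6=-354/113
t_q=11/2 → seg 2, τ=3/2; S=5+-769/339·τ+-734/339·τ²+881/1356·τ³=-3911/3616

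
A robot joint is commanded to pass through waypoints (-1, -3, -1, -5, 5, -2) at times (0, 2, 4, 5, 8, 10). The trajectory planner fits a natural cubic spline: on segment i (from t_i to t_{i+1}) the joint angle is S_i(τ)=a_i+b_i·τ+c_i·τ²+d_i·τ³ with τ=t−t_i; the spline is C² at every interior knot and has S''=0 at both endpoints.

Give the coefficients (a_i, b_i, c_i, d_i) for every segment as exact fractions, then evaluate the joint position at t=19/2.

  seg 0: a=-1 b=-9755/4566 c=0 d=5189/18264
  seg 1: a=-3 b=2906/2283 c=5189/3044 d=-16813/18264
  seg 2: a=-1 b=-13493/4566 c=-2906/761 d=12665/4566
  seg 3: a=-5 b=-5185/2283 c=6853/1522 d=-12029/13698
  seg 4: a=5 b=4723/4566 c=-2588/761 d=1294/2283
S(19/2) = 1237/1522

Δ: Δ0=-1, Δ1=1, Δ2=-4, Δ3=10/3, Δ4=-7/2
row 1: diag=8, rhs=12; c'=1/4, d'=3/2
row 2: denom=6−2·1/4=11/2; d'=(-30−2·3/2)/(11/2)=-6
row 3: denom=8−1·2/11=86/11; d'=(44−1·-6)/(86/11)=275/43
row 4: denom=10−3·33/86=761/86; d'=(-41−3·275/43)/(761/86)=-5176/761
back: M4=-5176/761
back: M3=275/43−33/86·-5176/761=6853/761
back: M2=-6−2/11·6853/761=-5812/761
back: M1=3/2−1/4·-5812/761=5189/1522
M: M0=0, M1=5189/1522, M2=-5812/761, M3=6853/761, M4=-5176/761, M5=0
seg 0: a=-1, c=M0/2=0, d=(M1−M0)/(6·2)=5189/18264, b=Δ0−h0·(2M0+M1)/6=-9755/4566
seg 1: a=-3, c=M1/2=5189/3044, d=(M2−M1)/(6·2)=-16813/18264, b=Δ1−h1·(2M1+M2)/6=2906/2283
seg 2: a=-1, c=M2/2=-2906/761, d=(M3−M2)/(6·1)=12665/4566, b=Δ2−h2·(2M2+M3)/6=-13493/4566
seg 3: a=-5, c=M3/2=6853/1522, d=(M4−M3)/(6·3)=-12029/13698, b=Δ3−h3·(2M3+M4)/6=-5185/2283
seg 4: a=5, c=M4/2=-2588/761, d=(M5−M4)/(6·2)=1294/2283, b=Δ4−h4·(2M4+M5)/6=4723/4566
t_q=19/2 → seg 4, τ=3/2; S=5+4723/4566·τ+-2588/761·τ²+1294/2283·τ³=1237/1522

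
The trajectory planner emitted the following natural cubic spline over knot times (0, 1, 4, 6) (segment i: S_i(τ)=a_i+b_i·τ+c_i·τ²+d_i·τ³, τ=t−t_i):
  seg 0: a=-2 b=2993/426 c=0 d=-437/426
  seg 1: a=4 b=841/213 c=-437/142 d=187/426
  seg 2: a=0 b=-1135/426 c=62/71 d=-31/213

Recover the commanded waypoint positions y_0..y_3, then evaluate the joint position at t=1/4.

y_0 = S_0(0) = a_0 = -2
y_1 = S_1(0) = a_1 = 4
y_2 = S_2(0) = a_2 = 0
y_3 = S_2(2) = -3
t_q=1/4 is in segment 0 (τ=1/4); S_0(τ)=-2359/9088

y_0=-2 y_1=4 y_2=0 y_3=-3
S(1/4) = -2359/9088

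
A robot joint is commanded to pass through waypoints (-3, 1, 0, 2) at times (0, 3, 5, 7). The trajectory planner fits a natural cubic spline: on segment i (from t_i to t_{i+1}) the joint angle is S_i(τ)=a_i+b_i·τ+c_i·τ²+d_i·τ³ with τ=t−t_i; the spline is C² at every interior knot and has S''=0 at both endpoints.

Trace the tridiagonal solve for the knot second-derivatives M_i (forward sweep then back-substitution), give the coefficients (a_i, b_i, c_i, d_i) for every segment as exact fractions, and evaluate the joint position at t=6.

Δ: Δ0=4/3, Δ1=-1/2, Δ2=1
row 1: diag=10, rhs=-11; c'=1/5, d'=-11/10
row 2: denom=8−2·1/5=38/5; d'=(9−2·-11/10)/(38/5)=28/19
back: M2=28/19
back: M1=-11/10−1/5·28/19=-53/38
M: M0=0, M1=-53/38, M2=28/19, M3=0
seg 0: a=-3, c=M0/2=0, d=(M1−M0)/(6·3)=-53/684, b=Δ0−h0·(2M0+M1)/6=463/228
seg 1: a=1, c=M1/2=-53/76, d=(M2−M1)/(6·2)=109/456, b=Δ1−h1·(2M1+M2)/6=-7/114
seg 2: a=0, c=M2/2=14/19, d=(M3−M2)/(6·2)=-7/57, b=Δ2−h2·(2M2+M3)/6=1/57
t_q=6 → seg 2, τ=1; S=0+1/57·τ+14/19·τ²+-7/57·τ³=12/19

  seg 0: a=-3 b=463/228 c=0 d=-53/684
  seg 1: a=1 b=-7/114 c=-53/76 d=109/456
  seg 2: a=0 b=1/57 c=14/19 d=-7/57
S(6) = 12/19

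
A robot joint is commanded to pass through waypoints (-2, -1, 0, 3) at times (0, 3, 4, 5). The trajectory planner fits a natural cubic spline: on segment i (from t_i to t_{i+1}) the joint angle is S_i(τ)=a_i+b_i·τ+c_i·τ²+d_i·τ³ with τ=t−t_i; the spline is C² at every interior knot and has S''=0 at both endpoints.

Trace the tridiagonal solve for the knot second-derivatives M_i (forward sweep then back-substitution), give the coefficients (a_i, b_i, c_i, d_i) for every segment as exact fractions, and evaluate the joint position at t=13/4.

  seg 0: a=-2 b=25/93 c=0 d=2/279
  seg 1: a=-1 b=43/93 c=2/31 d=44/93
  seg 2: a=0 b=187/93 c=46/31 d=-46/93
S(13/4) = -433/496

Δ: Δ0=1/3, Δ1=1, Δ2=3
row 1: diag=8, rhs=4; c'=1/8, d'=1/2
row 2: denom=4−1·1/8=31/8; d'=(12−1·1/2)/(31/8)=92/31
back: M2=92/31
back: M1=1/2−1/8·92/31=4/31
M: M0=0, M1=4/31, M2=92/31, M3=0
seg 0: a=-2, c=M0/2=0, d=(M1−M0)/(6·3)=2/279, b=Δ0−h0·(2M0+M1)/6=25/93
seg 1: a=-1, c=M1/2=2/31, d=(M2−M1)/(6·1)=44/93, b=Δ1−h1·(2M1+M2)/6=43/93
seg 2: a=0, c=M2/2=46/31, d=(M3−M2)/(6·1)=-46/93, b=Δ2−h2·(2M2+M3)/6=187/93
t_q=13/4 → seg 1, τ=1/4; S=-1+43/93·τ+2/31·τ²+44/93·τ³=-433/496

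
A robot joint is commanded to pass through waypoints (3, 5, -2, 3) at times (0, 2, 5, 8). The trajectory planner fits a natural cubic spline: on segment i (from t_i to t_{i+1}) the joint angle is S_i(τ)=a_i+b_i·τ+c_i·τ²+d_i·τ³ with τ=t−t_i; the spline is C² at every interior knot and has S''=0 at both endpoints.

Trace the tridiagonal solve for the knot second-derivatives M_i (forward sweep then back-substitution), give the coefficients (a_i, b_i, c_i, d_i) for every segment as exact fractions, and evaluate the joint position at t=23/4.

  seg 0: a=3 b=215/111 c=0 d=-26/111
  seg 1: a=5 b=-97/111 c=-52/37 d=34/111
  seg 2: a=-2 b=-115/111 c=50/37 d=-50/333
S(23/4) = -2463/1184

Δ: Δ0=1, Δ1=-7/3, Δ2=5/3
row 1: diag=10, rhs=-20; c'=3/10, d'=-2
row 2: denom=12−3·3/10=111/10; d'=(24−3·-2)/(111/10)=100/37
back: M2=100/37
back: M1=-2−3/10·100/37=-104/37
M: M0=0, M1=-104/37, M2=100/37, M3=0
seg 0: a=3, c=M0/2=0, d=(M1−M0)/(6·2)=-26/111, b=Δ0−h0·(2M0+M1)/6=215/111
seg 1: a=5, c=M1/2=-52/37, d=(M2−M1)/(6·3)=34/111, b=Δ1−h1·(2M1+M2)/6=-97/111
seg 2: a=-2, c=M2/2=50/37, d=(M3−M2)/(6·3)=-50/333, b=Δ2−h2·(2M2+M3)/6=-115/111
t_q=23/4 → seg 2, τ=3/4; S=-2+-115/111·τ+50/37·τ²+-50/333·τ³=-2463/1184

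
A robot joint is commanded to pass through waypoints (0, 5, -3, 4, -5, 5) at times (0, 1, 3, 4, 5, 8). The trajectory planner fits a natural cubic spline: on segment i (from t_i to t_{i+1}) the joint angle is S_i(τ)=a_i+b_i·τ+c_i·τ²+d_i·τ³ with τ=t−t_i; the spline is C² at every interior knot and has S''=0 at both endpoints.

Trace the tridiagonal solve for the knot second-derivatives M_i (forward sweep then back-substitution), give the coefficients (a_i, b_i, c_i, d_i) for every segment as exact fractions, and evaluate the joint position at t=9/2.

  seg 0: a=0 b=10927/1416 c=0 d=-3847/1416
  seg 1: a=5 b=-307/708 c=-3847/472 d=1127/354
  seg 2: a=-3 b=3659/708 c=5169/472 d=-12913/1416
  seg 3: a=4 b=-407/1416 c=-968/59 d=10895/1416
  seg 4: a=-5 b=-7093/708 c=3151/472 d=-3151/4248
S(9/2) = 2705/3776

Δ: Δ0=5, Δ1=-4, Δ2=7, Δ3=-9, Δ4=10/3
row 1: diag=6, rhs=-54; c'=1/3, d'=-9
row 2: denom=6−2·1/3=16/3; d'=(66−2·-9)/(16/3)=63/4
row 3: denom=4−1·3/16=61/16; d'=(-96−1·63/4)/(61/16)=-1788/61
row 4: denom=8−1·16/61=472/61; d'=(74−1·-1788/61)/(472/61)=3151/236
back: M4=3151/236
back: M3=-1788/61−16/61·3151/236=-1936/59
back: M2=63/4−3/16·-1936/59=5169/236
back: M1=-9−1/3·5169/236=-3847/236
M: M0=0, M1=-3847/236, M2=5169/236, M3=-1936/59, M4=3151/236, M5=0
seg 0: a=0, c=M0/2=0, d=(M1−M0)/(6·1)=-3847/1416, b=Δ0−h0·(2M0+M1)/6=10927/1416
seg 1: a=5, c=M1/2=-3847/472, d=(M2−M1)/(6·2)=1127/354, b=Δ1−h1·(2M1+M2)/6=-307/708
seg 2: a=-3, c=M2/2=5169/472, d=(M3−M2)/(6·1)=-12913/1416, b=Δ2−h2·(2M2+M3)/6=3659/708
seg 3: a=4, c=M3/2=-968/59, d=(M4−M3)/(6·1)=10895/1416, b=Δ3−h3·(2M3+M4)/6=-407/1416
seg 4: a=-5, c=M4/2=3151/472, d=(M5−M4)/(6·3)=-3151/4248, b=Δ4−h4·(2M4+M5)/6=-7093/708
t_q=9/2 → seg 3, τ=1/2; S=4+-407/1416·τ+-968/59·τ²+10895/1416·τ³=2705/3776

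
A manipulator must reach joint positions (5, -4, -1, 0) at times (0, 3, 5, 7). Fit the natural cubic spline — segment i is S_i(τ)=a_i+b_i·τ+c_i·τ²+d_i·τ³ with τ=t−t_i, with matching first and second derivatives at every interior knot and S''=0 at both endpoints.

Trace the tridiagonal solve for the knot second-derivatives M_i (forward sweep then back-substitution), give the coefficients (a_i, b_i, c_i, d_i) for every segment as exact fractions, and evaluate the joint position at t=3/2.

Δ: Δ0=-3, Δ1=3/2, Δ2=1/2
row 1: diag=10, rhs=27; c'=1/5, d'=27/10
row 2: denom=8−2·1/5=38/5; d'=(-6−2·27/10)/(38/5)=-3/2
back: M2=-3/2
back: M1=27/10−1/5·-3/2=3
M: M0=0, M1=3, M2=-3/2, M3=0
seg 0: a=5, c=M0/2=0, d=(M1−M0)/(6·3)=1/6, b=Δ0−h0·(2M0+M1)/6=-9/2
seg 1: a=-4, c=M1/2=3/2, d=(M2−M1)/(6·2)=-3/8, b=Δ1−h1·(2M1+M2)/6=0
seg 2: a=-1, c=M2/2=-3/4, d=(M3−M2)/(6·2)=1/8, b=Δ2−h2·(2M2+M3)/6=3/2
t_q=3/2 → seg 0, τ=3/2; S=5+-9/2·τ+0·τ²+1/6·τ³=-19/16

  seg 0: a=5 b=-9/2 c=0 d=1/6
  seg 1: a=-4 b=0 c=3/2 d=-3/8
  seg 2: a=-1 b=3/2 c=-3/4 d=1/8
S(3/2) = -19/16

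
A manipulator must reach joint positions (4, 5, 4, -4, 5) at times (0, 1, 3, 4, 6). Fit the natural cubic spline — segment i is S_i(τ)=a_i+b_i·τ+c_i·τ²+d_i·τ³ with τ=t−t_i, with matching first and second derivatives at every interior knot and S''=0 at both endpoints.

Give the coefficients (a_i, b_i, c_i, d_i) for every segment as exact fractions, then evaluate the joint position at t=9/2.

Δ: Δ0=1, Δ1=-1/2, Δ2=-8, Δ3=9/2
row 1: diag=6, rhs=-9; c'=1/3, d'=-3/2
row 2: denom=6−2·1/3=16/3; d'=(-45−2·-3/2)/(16/3)=-63/8
row 3: denom=6−1·3/16=93/16; d'=(75−1·-63/8)/(93/16)=442/31
back: M3=442/31
back: M2=-63/8−3/16·442/31=-327/31
back: M1=-3/2−1/3·-327/31=125/62
M: M0=0, M1=125/62, M2=-327/31, M3=442/31, M4=0
seg 0: a=4, c=M0/2=0, d=(M1−M0)/(6·1)=125/372, b=Δ0−h0·(2M0+M1)/6=247/372
seg 1: a=5, c=M1/2=125/124, d=(M2−M1)/(6·2)=-779/744, b=Δ1−h1·(2M1+M2)/6=311/186
seg 2: a=4, c=M2/2=-327/62, d=(M3−M2)/(6·1)=769/186, b=Δ2−h2·(2M2+M3)/6=-638/93
seg 3: a=-4, c=M3/2=221/31, d=(M4−M3)/(6·2)=-221/186, b=Δ3−h3·(2M3+M4)/6=-931/186
t_q=9/2 → seg 3, τ=1/2; S=-4+-931/186·τ+221/31·τ²+-221/186·τ³=-2415/496

  seg 0: a=4 b=247/372 c=0 d=125/372
  seg 1: a=5 b=311/186 c=125/124 d=-779/744
  seg 2: a=4 b=-638/93 c=-327/62 d=769/186
  seg 3: a=-4 b=-931/186 c=221/31 d=-221/186
S(9/2) = -2415/496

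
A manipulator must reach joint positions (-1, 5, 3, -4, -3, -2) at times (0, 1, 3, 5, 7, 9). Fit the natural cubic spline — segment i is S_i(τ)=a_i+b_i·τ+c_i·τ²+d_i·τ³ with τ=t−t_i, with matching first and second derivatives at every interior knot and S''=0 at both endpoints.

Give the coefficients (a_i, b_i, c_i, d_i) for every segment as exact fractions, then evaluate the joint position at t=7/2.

  seg 0: a=-1 b=4349/612 c=0 d=-677/612
  seg 1: a=5 b=1159/306 c=-677/204 d=283/612
  seg 2: a=3 b=-1205/306 c=-37/68 d=467/1224
  seg 3: a=-4 b=-235/153 c=89/51 d=-445/1224
  seg 4: a=-3 b=331/306 c=-89/204 d=89/1224
S(7/2) = 181/192

Δ: Δ0=6, Δ1=-1, Δ2=-7/2, Δ3=1/2, Δ4=1/2
row 1: diag=6, rhs=-42; c'=1/3, d'=-7
row 2: denom=8−2·1/3=22/3; d'=(-15−2·-7)/(22/3)=-3/22
row 3: denom=8−2·3/11=82/11; d'=(24−2·-3/22)/(82/11)=267/82
row 4: denom=8−2·11/41=306/41; d'=(0−2·267/82)/(306/41)=-89/102
back: M4=-89/102
back: M3=267/82−11/41·-89/102=178/51
back: M2=-3/22−3/11·178/51=-37/34
back: M1=-7−1/3·-37/34=-677/102
M: M0=0, M1=-677/102, M2=-37/34, M3=178/51, M4=-89/102, M5=0
seg 0: a=-1, c=M0/2=0, d=(M1−M0)/(6·1)=-677/612, b=Δ0−h0·(2M0+M1)/6=4349/612
seg 1: a=5, c=M1/2=-677/204, d=(M2−M1)/(6·2)=283/612, b=Δ1−h1·(2M1+M2)/6=1159/306
seg 2: a=3, c=M2/2=-37/68, d=(M3−M2)/(6·2)=467/1224, b=Δ2−h2·(2M2+M3)/6=-1205/306
seg 3: a=-4, c=M3/2=89/51, d=(M4−M3)/(6·2)=-445/1224, b=Δ3−h3·(2M3+M4)/6=-235/153
seg 4: a=-3, c=M4/2=-89/204, d=(M5−M4)/(6·2)=89/1224, b=Δ4−h4·(2M4+M5)/6=331/306
t_q=7/2 → seg 2, τ=1/2; S=3+-1205/306·τ+-37/68·τ²+467/1224·τ³=181/192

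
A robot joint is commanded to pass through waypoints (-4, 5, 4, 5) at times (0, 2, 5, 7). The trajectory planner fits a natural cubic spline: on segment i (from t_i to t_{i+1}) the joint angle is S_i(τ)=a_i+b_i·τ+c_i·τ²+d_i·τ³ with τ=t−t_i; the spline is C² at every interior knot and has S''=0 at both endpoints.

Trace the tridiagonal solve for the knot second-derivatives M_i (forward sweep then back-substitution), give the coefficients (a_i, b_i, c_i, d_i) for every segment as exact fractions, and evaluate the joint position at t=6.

Δ: Δ0=9/2, Δ1=-1/3, Δ2=1/2
row 1: diag=10, rhs=-29; c'=3/10, d'=-29/10
row 2: denom=10−3·3/10=91/10; d'=(5−3·-29/10)/(91/10)=137/91
back: M2=137/91
back: M1=-29/10−3/10·137/91=-305/91
M: M0=0, M1=-305/91, M2=137/91, M3=0
seg 0: a=-4, c=M0/2=0, d=(M1−M0)/(6·2)=-305/1092, b=Δ0−h0·(2M0+M1)/6=3067/546
seg 1: a=5, c=M1/2=-305/182, d=(M2−M1)/(6·3)=17/63, b=Δ1−h1·(2M1+M2)/6=1237/546
seg 2: a=4, c=M2/2=137/182, d=(M3−M2)/(6·2)=-137/1092, b=Δ2−h2·(2M2+M3)/6=-275/546
t_q=6 → seg 2, τ=1; S=4+-275/546·τ+137/182·τ²+-137/1092·τ³=1501/364

  seg 0: a=-4 b=3067/546 c=0 d=-305/1092
  seg 1: a=5 b=1237/546 c=-305/182 d=17/63
  seg 2: a=4 b=-275/546 c=137/182 d=-137/1092
S(6) = 1501/364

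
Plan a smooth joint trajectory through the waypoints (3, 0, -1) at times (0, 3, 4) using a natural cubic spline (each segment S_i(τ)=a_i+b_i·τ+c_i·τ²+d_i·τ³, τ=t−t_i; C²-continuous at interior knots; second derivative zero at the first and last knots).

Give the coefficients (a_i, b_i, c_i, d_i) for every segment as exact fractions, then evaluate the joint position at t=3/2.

  seg 0: a=3 b=-1 c=0 d=0
  seg 1: a=0 b=-1 c=0 d=0
S(3/2) = 3/2

Δ: Δ0=-1, Δ1=-1
row 1: diag=8, rhs=0; c'=1/8, d'=0
back: M1=0
M: M0=0, M1=0, M2=0
seg 0: a=3, c=M0/2=0, d=(M1−M0)/(6·3)=0, b=Δ0−h0·(2M0+M1)/6=-1
seg 1: a=0, c=M1/2=0, d=(M2−M1)/(6·1)=0, b=Δ1−h1·(2M1+M2)/6=-1
t_q=3/2 → seg 0, τ=3/2; S=3+-1·τ+0·τ²+0·τ³=3/2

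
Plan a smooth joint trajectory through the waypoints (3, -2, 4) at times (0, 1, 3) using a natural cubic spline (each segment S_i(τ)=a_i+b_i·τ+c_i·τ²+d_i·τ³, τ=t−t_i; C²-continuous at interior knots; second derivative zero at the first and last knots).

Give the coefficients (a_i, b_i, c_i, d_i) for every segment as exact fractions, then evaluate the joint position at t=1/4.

Δ: Δ0=-5, Δ1=3
row 1: diag=6, rhs=48; c'=1/3, d'=8
back: M1=8
M: M0=0, M1=8, M2=0
seg 0: a=3, c=M0/2=0, d=(M1−M0)/(6·1)=4/3, b=Δ0−h0·(2M0+M1)/6=-19/3
seg 1: a=-2, c=M1/2=4, d=(M2−M1)/(6·2)=-2/3, b=Δ1−h1·(2M1+M2)/6=-7/3
t_q=1/4 → seg 0, τ=1/4; S=3+-19/3·τ+0·τ²+4/3·τ³=23/16

  seg 0: a=3 b=-19/3 c=0 d=4/3
  seg 1: a=-2 b=-7/3 c=4 d=-2/3
S(1/4) = 23/16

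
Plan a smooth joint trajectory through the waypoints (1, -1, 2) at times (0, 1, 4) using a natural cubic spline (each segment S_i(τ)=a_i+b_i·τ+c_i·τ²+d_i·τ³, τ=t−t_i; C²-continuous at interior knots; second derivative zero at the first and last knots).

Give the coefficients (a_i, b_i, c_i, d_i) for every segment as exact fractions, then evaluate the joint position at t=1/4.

  seg 0: a=1 b=-19/8 c=0 d=3/8
  seg 1: a=-1 b=-5/4 c=9/8 d=-1/8
S(1/4) = 211/512

Δ: Δ0=-2, Δ1=1
row 1: diag=8, rhs=18; c'=3/8, d'=9/4
back: M1=9/4
M: M0=0, M1=9/4, M2=0
seg 0: a=1, c=M0/2=0, d=(M1−M0)/(6·1)=3/8, b=Δ0−h0·(2M0+M1)/6=-19/8
seg 1: a=-1, c=M1/2=9/8, d=(M2−M1)/(6·3)=-1/8, b=Δ1−h1·(2M1+M2)/6=-5/4
t_q=1/4 → seg 0, τ=1/4; S=1+-19/8·τ+0·τ²+3/8·τ³=211/512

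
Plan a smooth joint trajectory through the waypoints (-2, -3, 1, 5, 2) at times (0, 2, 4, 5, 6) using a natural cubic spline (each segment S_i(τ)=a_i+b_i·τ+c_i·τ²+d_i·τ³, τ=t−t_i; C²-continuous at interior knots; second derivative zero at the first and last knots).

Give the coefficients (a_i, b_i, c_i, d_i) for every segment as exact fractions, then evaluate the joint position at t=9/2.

Δ: Δ0=-1/2, Δ1=2, Δ2=4, Δ3=-3
row 1: diag=8, rhs=15; c'=1/4, d'=15/8
row 2: denom=6−2·1/4=11/2; d'=(12−2·15/8)/(11/2)=3/2
row 3: denom=4−1·2/11=42/11; d'=(-42−1·3/2)/(42/11)=-319/28
back: M3=-319/28
back: M2=3/2−2/11·-319/28=25/7
back: M1=15/8−1/4·25/7=55/56
M: M0=0, M1=55/56, M2=25/7, M3=-319/28, M4=0
seg 0: a=-2, c=M0/2=0, d=(M1−M0)/(6·2)=55/672, b=Δ0−h0·(2M0+M1)/6=-139/168
seg 1: a=-3, c=M1/2=55/112, d=(M2−M1)/(6·2)=145/672, b=Δ1−h1·(2M1+M2)/6=13/84
seg 2: a=1, c=M2/2=25/14, d=(M3−M2)/(6·1)=-419/168, b=Δ2−h2·(2M2+M3)/6=113/24
seg 3: a=5, c=M3/2=-319/56, d=(M4−M3)/(6·1)=319/168, b=Δ3−h3·(2M3+M4)/6=67/84
t_q=9/2 → seg 2, τ=1/2; S=1+113/24·τ+25/14·τ²+-419/168·τ³=1563/448

  seg 0: a=-2 b=-139/168 c=0 d=55/672
  seg 1: a=-3 b=13/84 c=55/112 d=145/672
  seg 2: a=1 b=113/24 c=25/14 d=-419/168
  seg 3: a=5 b=67/84 c=-319/56 d=319/168
S(9/2) = 1563/448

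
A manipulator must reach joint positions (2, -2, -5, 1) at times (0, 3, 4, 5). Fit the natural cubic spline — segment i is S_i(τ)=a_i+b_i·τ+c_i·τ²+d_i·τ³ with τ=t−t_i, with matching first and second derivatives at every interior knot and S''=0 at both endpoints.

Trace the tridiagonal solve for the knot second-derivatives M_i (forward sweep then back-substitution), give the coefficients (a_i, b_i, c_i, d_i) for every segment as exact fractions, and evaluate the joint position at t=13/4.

Δ: Δ0=-4/3, Δ1=-3, Δ2=6
row 1: diag=8, rhs=-10; c'=1/8, d'=-5/4
row 2: denom=4−1·1/8=31/8; d'=(54−1·-5/4)/(31/8)=442/31
back: M2=442/31
back: M1=-5/4−1/8·442/31=-94/31
M: M0=0, M1=-94/31, M2=442/31, M3=0
seg 0: a=2, c=M0/2=0, d=(M1−M0)/(6·3)=-47/279, b=Δ0−h0·(2M0+M1)/6=17/93
seg 1: a=-2, c=M1/2=-47/31, d=(M2−M1)/(6·1)=268/93, b=Δ1−h1·(2M1+M2)/6=-406/93
seg 2: a=-5, c=M2/2=221/31, d=(M3−M2)/(6·1)=-221/93, b=Δ2−h2·(2M2+M3)/6=116/93
t_q=13/4 → seg 1, τ=1/4; S=-2+-406/93·τ+-47/31·τ²+268/93·τ³=-779/248

  seg 0: a=2 b=17/93 c=0 d=-47/279
  seg 1: a=-2 b=-406/93 c=-47/31 d=268/93
  seg 2: a=-5 b=116/93 c=221/31 d=-221/93
S(13/4) = -779/248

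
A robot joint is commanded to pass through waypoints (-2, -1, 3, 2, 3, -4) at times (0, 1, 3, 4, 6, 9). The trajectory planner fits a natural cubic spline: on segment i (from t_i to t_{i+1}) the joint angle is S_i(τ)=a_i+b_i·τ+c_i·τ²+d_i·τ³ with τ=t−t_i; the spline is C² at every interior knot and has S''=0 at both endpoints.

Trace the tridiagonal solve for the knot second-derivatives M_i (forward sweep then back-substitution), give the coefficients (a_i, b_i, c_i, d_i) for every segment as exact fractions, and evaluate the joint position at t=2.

  seg 0: a=-2 b=1543/2598 c=0 d=1055/2598
  seg 1: a=-1 b=2354/1299 c=1055/866 d=-2921/5196
  seg 2: a=3 b=-79/1299 c=-933/433 d=1579/1299
  seg 3: a=2 b=-940/1299 c=646/433 d=-4573/10392
  seg 4: a=3 b=-95/2598 c=-1989/1732 d=221/1732
S(2) = 2543/1732

Δ: Δ0=1, Δ1=2, Δ2=-1, Δ3=1/2, Δ4=-7/3
row 1: diag=6, rhs=6; c'=1/3, d'=1
row 2: denom=6−2·1/3=16/3; d'=(-18−2·1)/(16/3)=-15/4
row 3: denom=6−1·3/16=93/16; d'=(9−1·-15/4)/(93/16)=68/31
row 4: denom=10−2·32/93=866/93; d'=(-17−2·68/31)/(866/93)=-1989/866
back: M4=-1989/866
back: M3=68/31−32/93·-1989/866=1292/433
back: M2=-15/4−3/16·1292/433=-1866/433
back: M1=1−1/3·-1866/433=1055/433
M: M0=0, M1=1055/433, M2=-1866/433, M3=1292/433, M4=-1989/866, M5=0
seg 0: a=-2, c=M0/2=0, d=(M1−M0)/(6·1)=1055/2598, b=Δ0−h0·(2M0+M1)/6=1543/2598
seg 1: a=-1, c=M1/2=1055/866, d=(M2−M1)/(6·2)=-2921/5196, b=Δ1−h1·(2M1+M2)/6=2354/1299
seg 2: a=3, c=M2/2=-933/433, d=(M3−M2)/(6·1)=1579/1299, b=Δ2−h2·(2M2+M3)/6=-79/1299
seg 3: a=2, c=M3/2=646/433, d=(M4−M3)/(6·2)=-4573/10392, b=Δ3−h3·(2M3+M4)/6=-940/1299
seg 4: a=3, c=M4/2=-1989/1732, d=(M5−M4)/(6·3)=221/1732, b=Δ4−h4·(2M4+M5)/6=-95/2598
t_q=2 → seg 1, τ=1; S=-1+2354/1299·τ+1055/866·τ²+-2921/5196·τ³=2543/1732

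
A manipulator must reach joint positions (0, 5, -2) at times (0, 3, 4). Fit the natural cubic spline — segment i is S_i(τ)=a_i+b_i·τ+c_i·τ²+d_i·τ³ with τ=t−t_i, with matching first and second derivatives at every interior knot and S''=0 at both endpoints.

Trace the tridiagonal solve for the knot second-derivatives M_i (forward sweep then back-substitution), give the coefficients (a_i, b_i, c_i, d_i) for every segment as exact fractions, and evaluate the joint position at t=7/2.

  seg 0: a=0 b=59/12 c=0 d=-13/36
  seg 1: a=5 b=-29/6 c=-13/4 d=13/12
S(7/2) = 61/32

Δ: Δ0=5/3, Δ1=-7
row 1: diag=8, rhs=-52; c'=1/8, d'=-13/2
back: M1=-13/2
M: M0=0, M1=-13/2, M2=0
seg 0: a=0, c=M0/2=0, d=(M1−M0)/(6·3)=-13/36, b=Δ0−h0·(2M0+M1)/6=59/12
seg 1: a=5, c=M1/2=-13/4, d=(M2−M1)/(6·1)=13/12, b=Δ1−h1·(2M1+M2)/6=-29/6
t_q=7/2 → seg 1, τ=1/2; S=5+-29/6·τ+-13/4·τ²+13/12·τ³=61/32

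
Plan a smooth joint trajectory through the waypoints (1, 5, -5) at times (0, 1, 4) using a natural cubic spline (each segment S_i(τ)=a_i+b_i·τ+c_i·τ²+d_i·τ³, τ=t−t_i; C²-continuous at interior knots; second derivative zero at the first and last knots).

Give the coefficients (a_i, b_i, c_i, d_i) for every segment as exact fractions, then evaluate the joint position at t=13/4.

Δ: Δ0=4, Δ1=-10/3
row 1: diag=8, rhs=-44; c'=3/8, d'=-11/2
back: M1=-11/2
M: M0=0, M1=-11/2, M2=0
seg 0: a=1, c=M0/2=0, d=(M1−M0)/(6·1)=-11/12, b=Δ0−h0·(2M0+M1)/6=59/12
seg 1: a=5, c=M1/2=-11/4, d=(M2−M1)/(6·3)=11/36, b=Δ1−h1·(2M1+M2)/6=13/6
t_q=13/4 → seg 1, τ=9/4; S=5+13/6·τ+-11/4·τ²+11/36·τ³=-145/256

  seg 0: a=1 b=59/12 c=0 d=-11/12
  seg 1: a=5 b=13/6 c=-11/4 d=11/36
S(13/4) = -145/256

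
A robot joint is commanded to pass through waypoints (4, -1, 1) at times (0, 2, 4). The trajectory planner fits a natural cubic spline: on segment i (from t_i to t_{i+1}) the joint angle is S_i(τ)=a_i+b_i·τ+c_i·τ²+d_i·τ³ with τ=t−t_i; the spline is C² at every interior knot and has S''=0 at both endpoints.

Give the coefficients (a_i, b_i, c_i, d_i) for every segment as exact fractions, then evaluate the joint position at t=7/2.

  seg 0: a=4 b=-27/8 c=0 d=7/32
  seg 1: a=-1 b=-3/4 c=21/16 d=-7/32
S(7/2) = 23/256

Δ: Δ0=-5/2, Δ1=1
row 1: diag=8, rhs=21; c'=1/4, d'=21/8
back: M1=21/8
M: M0=0, M1=21/8, M2=0
seg 0: a=4, c=M0/2=0, d=(M1−M0)/(6·2)=7/32, b=Δ0−h0·(2M0+M1)/6=-27/8
seg 1: a=-1, c=M1/2=21/16, d=(M2−M1)/(6·2)=-7/32, b=Δ1−h1·(2M1+M2)/6=-3/4
t_q=7/2 → seg 1, τ=3/2; S=-1+-3/4·τ+21/16·τ²+-7/32·τ³=23/256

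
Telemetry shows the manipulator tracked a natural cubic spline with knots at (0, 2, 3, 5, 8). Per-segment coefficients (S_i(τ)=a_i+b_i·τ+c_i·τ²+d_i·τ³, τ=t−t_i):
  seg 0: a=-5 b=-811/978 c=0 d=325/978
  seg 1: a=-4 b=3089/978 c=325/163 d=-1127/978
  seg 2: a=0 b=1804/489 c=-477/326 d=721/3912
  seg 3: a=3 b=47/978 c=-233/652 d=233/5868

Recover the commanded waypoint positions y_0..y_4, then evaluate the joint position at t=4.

y_0=-5 y_1=-4 y_2=0 y_3=3 y_4=1
S(4) = 3143/1304

y_0 = S_0(0) = a_0 = -5
y_1 = S_1(0) = a_1 = -4
y_2 = S_2(0) = a_2 = 0
y_3 = S_3(0) = a_3 = 3
y_4 = S_3(3) = 1
t_q=4 is in segment 2 (τ=1); S_2(τ)=3143/1304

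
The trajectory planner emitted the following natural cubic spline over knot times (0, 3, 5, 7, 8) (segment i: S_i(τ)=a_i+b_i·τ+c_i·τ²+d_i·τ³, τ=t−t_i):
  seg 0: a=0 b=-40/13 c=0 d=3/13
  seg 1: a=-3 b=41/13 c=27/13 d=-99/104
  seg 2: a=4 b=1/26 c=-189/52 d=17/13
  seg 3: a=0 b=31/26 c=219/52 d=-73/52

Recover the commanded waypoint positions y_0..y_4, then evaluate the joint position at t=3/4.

y_0 = S_0(0) = a_0 = 0
y_1 = S_1(0) = a_1 = -3
y_2 = S_2(0) = a_2 = 4
y_3 = S_3(0) = a_3 = 0
y_4 = S_3(1) = 4
t_q=3/4 is in segment 0 (τ=3/4); S_0(τ)=-1839/832

y_0=0 y_1=-3 y_2=4 y_3=0 y_4=4
S(3/4) = -1839/832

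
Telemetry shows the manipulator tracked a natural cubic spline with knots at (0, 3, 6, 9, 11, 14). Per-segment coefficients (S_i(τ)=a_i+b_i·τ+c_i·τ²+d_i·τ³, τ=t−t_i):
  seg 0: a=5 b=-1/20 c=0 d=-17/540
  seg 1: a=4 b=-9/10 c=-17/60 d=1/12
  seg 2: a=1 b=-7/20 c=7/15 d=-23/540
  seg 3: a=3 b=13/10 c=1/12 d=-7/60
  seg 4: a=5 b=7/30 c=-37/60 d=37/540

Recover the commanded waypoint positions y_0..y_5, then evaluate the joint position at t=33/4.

y_0 = S_0(0) = a_0 = 5
y_1 = S_1(0) = a_1 = 4
y_2 = S_2(0) = a_2 = 1
y_3 = S_3(0) = a_3 = 3
y_4 = S_4(0) = a_4 = 5
y_5 = S_4(3) = 2
t_q=33/4 is in segment 2 (τ=9/4); S_2(τ)=535/256

y_0=5 y_1=4 y_2=1 y_3=3 y_4=5 y_5=2
S(33/4) = 535/256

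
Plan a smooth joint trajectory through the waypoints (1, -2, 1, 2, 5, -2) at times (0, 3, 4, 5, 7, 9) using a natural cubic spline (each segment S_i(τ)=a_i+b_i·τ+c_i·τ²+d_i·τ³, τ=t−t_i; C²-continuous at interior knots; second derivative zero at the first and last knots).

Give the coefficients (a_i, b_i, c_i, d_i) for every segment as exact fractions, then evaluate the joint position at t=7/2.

  seg 0: a=1 b=-1811/650 c=0 d=129/650
  seg 1: a=-2 b=836/325 c=1161/650 d=-883/650
  seg 2: a=1 b=269/130 c=-744/325 d=61/50
  seg 3: a=2 b=374/325 c=891/650 d=-311/520
  seg 4: a=5 b=-353/650 c=-2883/1300 d=961/2600
S(7/2) = -2273/5200

Δ: Δ0=-1, Δ1=3, Δ2=1, Δ3=3/2, Δ4=-7/2
row 1: diag=8, rhs=24; c'=1/8, d'=3
row 2: denom=4−1·1/8=31/8; d'=(-12−1·3)/(31/8)=-120/31
row 3: denom=6−1·8/31=178/31; d'=(3−1·-120/31)/(178/31)=213/178
row 4: denom=8−2·31/89=650/89; d'=(-30−2·213/178)/(650/89)=-2883/650
back: M4=-2883/650
back: M3=213/178−31/89·-2883/650=891/325
back: M2=-120/31−8/31·891/325=-1488/325
back: M1=3−1/8·-1488/325=1161/325
M: M0=0, M1=1161/325, M2=-1488/325, M3=891/325, M4=-2883/650, M5=0
seg 0: a=1, c=M0/2=0, d=(M1−M0)/(6·3)=129/650, b=Δ0−h0·(2M0+M1)/6=-1811/650
seg 1: a=-2, c=M1/2=1161/650, d=(M2−M1)/(6·1)=-883/650, b=Δ1−h1·(2M1+M2)/6=836/325
seg 2: a=1, c=M2/2=-744/325, d=(M3−M2)/(6·1)=61/50, b=Δ2−h2·(2M2+M3)/6=269/130
seg 3: a=2, c=M3/2=891/650, d=(M4−M3)/(6·2)=-311/520, b=Δ3−h3·(2M3+M4)/6=374/325
seg 4: a=5, c=M4/2=-2883/1300, d=(M5−M4)/(6·2)=961/2600, b=Δ4−h4·(2M4+M5)/6=-353/650
t_q=7/2 → seg 1, τ=1/2; S=-2+836/325·τ+1161/650·τ²+-883/650·τ³=-2273/5200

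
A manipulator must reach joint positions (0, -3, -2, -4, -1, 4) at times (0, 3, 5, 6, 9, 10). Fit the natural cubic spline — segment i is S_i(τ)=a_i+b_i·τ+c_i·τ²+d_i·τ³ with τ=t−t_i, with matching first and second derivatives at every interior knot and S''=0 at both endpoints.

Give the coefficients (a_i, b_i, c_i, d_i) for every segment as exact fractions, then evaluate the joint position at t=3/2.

  seg 0: a=0 b=-891/500 c=0 d=391/4500
  seg 1: a=-3 b=141/250 c=391/500 d=-407/1000
  seg 2: a=-2 b=-149/125 c=-83/50 d=213/250
  seg 3: a=-4 b=-489/250 c=112/125 d=67/2250
  seg 4: a=-1 b=528/125 c=291/250 d=-97/250
S(3/2) = -9519/4000

Δ: Δ0=-1, Δ1=1/2, Δ2=-2, Δ3=1, Δ4=5
row 1: diag=10, rhs=9; c'=1/5, d'=9/10
row 2: denom=6−2·1/5=28/5; d'=(-15−2·9/10)/(28/5)=-3
row 3: denom=8−1·5/28=219/28; d'=(18−1·-3)/(219/28)=196/73
row 4: denom=8−3·28/73=500/73; d'=(24−3·196/73)/(500/73)=291/125
back: M4=291/125
back: M3=196/73−28/73·291/125=224/125
back: M2=-3−5/28·224/125=-83/25
back: M1=9/10−1/5·-83/25=391/250
M: M0=0, M1=391/250, M2=-83/25, M3=224/125, M4=291/125, M5=0
seg 0: a=0, c=M0/2=0, d=(M1−M0)/(6·3)=391/4500, b=Δ0−h0·(2M0+M1)/6=-891/500
seg 1: a=-3, c=M1/2=391/500, d=(M2−M1)/(6·2)=-407/1000, b=Δ1−h1·(2M1+M2)/6=141/250
seg 2: a=-2, c=M2/2=-83/50, d=(M3−M2)/(6·1)=213/250, b=Δ2−h2·(2M2+M3)/6=-149/125
seg 3: a=-4, c=M3/2=112/125, d=(M4−M3)/(6·3)=67/2250, b=Δ3−h3·(2M3+M4)/6=-489/250
seg 4: a=-1, c=M4/2=291/250, d=(M5−M4)/(6·1)=-97/250, b=Δ4−h4·(2M4+M5)/6=528/125
t_q=3/2 → seg 0, τ=3/2; S=0+-891/500·τ+0·τ²+391/4500·τ³=-9519/4000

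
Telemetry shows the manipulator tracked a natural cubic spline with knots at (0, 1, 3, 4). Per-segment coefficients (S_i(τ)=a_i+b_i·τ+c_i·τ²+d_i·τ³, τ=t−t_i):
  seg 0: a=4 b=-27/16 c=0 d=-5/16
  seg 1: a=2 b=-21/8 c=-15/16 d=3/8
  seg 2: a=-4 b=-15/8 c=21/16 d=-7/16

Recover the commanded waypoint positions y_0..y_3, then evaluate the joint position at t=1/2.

y_0=4 y_1=2 y_2=-4 y_3=-5
S(1/2) = 399/128

y_0 = S_0(0) = a_0 = 4
y_1 = S_1(0) = a_1 = 2
y_2 = S_2(0) = a_2 = -4
y_3 = S_2(1) = -5
t_q=1/2 is in segment 0 (τ=1/2); S_0(τ)=399/128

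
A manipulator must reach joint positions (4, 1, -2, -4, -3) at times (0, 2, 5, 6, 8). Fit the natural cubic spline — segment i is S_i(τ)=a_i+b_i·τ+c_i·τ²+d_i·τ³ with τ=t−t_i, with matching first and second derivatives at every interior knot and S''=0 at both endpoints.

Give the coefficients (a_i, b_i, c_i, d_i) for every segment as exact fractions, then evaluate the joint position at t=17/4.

  seg 0: a=4 b=-361/208 c=0 d=49/832
  seg 1: a=1 b=-107/104 c=147/416 d=-11/96
  seg 2: a=-2 b=-833/416 c=-141/208 d=283/416
  seg 3: a=-4 b=-137/104 c=567/416 d=-189/832
S(17/4) = -22129/26624

Δ: Δ0=-3/2, Δ1=-1, Δ2=-2, Δ3=1/2
row 1: diag=10, rhs=3; c'=3/10, d'=3/10
row 2: denom=8−3·3/10=71/10; d'=(-6−3·3/10)/(71/10)=-69/71
row 3: denom=6−1·10/71=416/71; d'=(15−1·-69/71)/(416/71)=567/208
back: M3=567/208
back: M2=-69/71−10/71·567/208=-141/104
back: M1=3/10−3/10·-141/104=147/208
M: M0=0, M1=147/208, M2=-141/104, M3=567/208, M4=0
seg 0: a=4, c=M0/2=0, d=(M1−M0)/(6·2)=49/832, b=Δ0−h0·(2M0+M1)/6=-361/208
seg 1: a=1, c=M1/2=147/416, d=(M2−M1)/(6·3)=-11/96, b=Δ1−h1·(2M1+M2)/6=-107/104
seg 2: a=-2, c=M2/2=-141/208, d=(M3−M2)/(6·1)=283/416, b=Δ2−h2·(2M2+M3)/6=-833/416
seg 3: a=-4, c=M3/2=567/416, d=(M4−M3)/(6·2)=-189/832, b=Δ3−h3·(2M3+M4)/6=-137/104
t_q=17/4 → seg 1, τ=9/4; S=1+-107/104·τ+147/416·τ²+-11/96·τ³=-22129/26624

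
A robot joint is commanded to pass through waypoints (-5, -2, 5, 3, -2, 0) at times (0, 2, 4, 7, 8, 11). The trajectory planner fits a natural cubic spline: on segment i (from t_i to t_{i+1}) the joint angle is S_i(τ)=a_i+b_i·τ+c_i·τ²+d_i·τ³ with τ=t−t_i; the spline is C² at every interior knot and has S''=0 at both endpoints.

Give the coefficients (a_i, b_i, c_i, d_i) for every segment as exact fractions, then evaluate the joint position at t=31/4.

  seg 0: a=-5 b=880/1053 c=0 d=1399/8424
  seg 1: a=-2 b=5957/2106 c=1399/1404 d=-2783/8424
  seg 2: a=5 b=3001/1053 c=-346/351 d=-589/9477
  seg 3: a=3 b=-4994/1053 c=-1627/1053 d=452/351
  seg 4: a=-2 b=-4180/1053 c=2441/1053 d=-2441/9477
S(31/4) = -2479/2808

Δ: Δ0=3/2, Δ1=7/2, Δ2=-2/3, Δ3=-5, Δ4=2/3
row 1: diag=8, rhs=12; c'=1/4, d'=3/2
row 2: denom=10−2·1/4=19/2; d'=(-25−2·3/2)/(19/2)=-56/19
row 3: denom=8−3·6/19=134/19; d'=(-26−3·-56/19)/(134/19)=-163/67
row 4: denom=8−1·19/134=1053/134; d'=(34−1·-163/67)/(1053/134)=4882/1053
back: M4=4882/1053
back: M3=-163/67−19/134·4882/1053=-3254/1053
back: M2=-56/19−6/19·-3254/1053=-692/351
back: M1=3/2−1/4·-692/351=1399/702
M: M0=0, M1=1399/702, M2=-692/351, M3=-3254/1053, M4=4882/1053, M5=0
seg 0: a=-5, c=M0/2=0, d=(M1−M0)/(6·2)=1399/8424, b=Δ0−h0·(2M0+M1)/6=880/1053
seg 1: a=-2, c=M1/2=1399/1404, d=(M2−M1)/(6·2)=-2783/8424, b=Δ1−h1·(2M1+M2)/6=5957/2106
seg 2: a=5, c=M2/2=-346/351, d=(M3−M2)/(6·3)=-589/9477, b=Δ2−h2·(2M2+M3)/6=3001/1053
seg 3: a=3, c=M3/2=-1627/1053, d=(M4−M3)/(6·1)=452/351, b=Δ3−h3·(2M3+M4)/6=-4994/1053
seg 4: a=-2, c=M4/2=2441/1053, d=(M5−M4)/(6·3)=-2441/9477, b=Δ4−h4·(2M4+M5)/6=-4180/1053
t_q=31/4 → seg 3, τ=3/4; S=3+-4994/1053·τ+-1627/1053·τ²+452/351·τ³=-2479/2808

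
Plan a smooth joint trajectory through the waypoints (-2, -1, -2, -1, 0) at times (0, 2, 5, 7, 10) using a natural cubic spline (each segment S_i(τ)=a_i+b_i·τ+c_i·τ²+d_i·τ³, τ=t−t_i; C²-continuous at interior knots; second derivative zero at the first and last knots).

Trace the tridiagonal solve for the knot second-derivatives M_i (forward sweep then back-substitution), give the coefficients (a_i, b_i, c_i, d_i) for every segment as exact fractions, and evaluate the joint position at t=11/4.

Δ: Δ0=1/2, Δ1=-1/3, Δ2=1/2, Δ3=1/3
row 1: diag=10, rhs=-5; c'=3/10, d'=-1/2
row 2: denom=10−3·3/10=91/10; d'=(5−3·-1/2)/(91/10)=5/7
row 3: denom=10−2·20/91=870/91; d'=(-1−2·5/7)/(870/91)=-221/870
back: M3=-221/870
back: M2=5/7−20/91·-221/870=67/87
back: M1=-1/2−3/10·67/87=-106/145
M: M0=0, M1=-106/145, M2=67/87, M3=-221/870, M4=0
seg 0: a=-2, c=M0/2=0, d=(M1−M0)/(6·2)=-53/870, b=Δ0−h0·(2M0+M1)/6=647/870
seg 1: a=-1, c=M1/2=-53/145, d=(M2−M1)/(6·3)=653/7830, b=Δ1−h1·(2M1+M2)/6=11/870
seg 2: a=-2, c=M2/2=67/174, d=(M3−M2)/(6·2)=-99/1160, b=Δ2−h2·(2M2+M3)/6=31/435
seg 3: a=-1, c=M3/2=-221/1740, d=(M4−M3)/(6·3)=221/15660, b=Δ3−h3·(2M3+M4)/6=511/870
t_q=11/4 → seg 1, τ=3/4; S=-1+11/870·τ+-53/145·τ²+653/7830·τ³=-743/640

  seg 0: a=-2 b=647/870 c=0 d=-53/870
  seg 1: a=-1 b=11/870 c=-53/145 d=653/7830
  seg 2: a=-2 b=31/435 c=67/174 d=-99/1160
  seg 3: a=-1 b=511/870 c=-221/1740 d=221/15660
S(11/4) = -743/640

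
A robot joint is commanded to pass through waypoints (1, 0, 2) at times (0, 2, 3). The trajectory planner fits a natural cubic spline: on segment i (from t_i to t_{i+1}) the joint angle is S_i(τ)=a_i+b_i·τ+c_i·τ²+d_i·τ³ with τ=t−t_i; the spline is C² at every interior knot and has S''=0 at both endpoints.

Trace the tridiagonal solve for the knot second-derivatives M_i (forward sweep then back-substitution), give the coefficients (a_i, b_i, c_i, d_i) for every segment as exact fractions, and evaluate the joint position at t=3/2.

Δ: Δ0=-1/2, Δ1=2
row 1: diag=6, rhs=15; c'=1/6, d'=5/2
back: M1=5/2
M: M0=0, M1=5/2, M2=0
seg 0: a=1, c=M0/2=0, d=(M1−M0)/(6·2)=5/24, b=Δ0−h0·(2M0+M1)/6=-4/3
seg 1: a=0, c=M1/2=5/4, d=(M2−M1)/(6·1)=-5/12, b=Δ1−h1·(2M1+M2)/6=7/6
t_q=3/2 → seg 0, τ=3/2; S=1+-4/3·τ+0·τ²+5/24·τ³=-19/64

  seg 0: a=1 b=-4/3 c=0 d=5/24
  seg 1: a=0 b=7/6 c=5/4 d=-5/12
S(3/2) = -19/64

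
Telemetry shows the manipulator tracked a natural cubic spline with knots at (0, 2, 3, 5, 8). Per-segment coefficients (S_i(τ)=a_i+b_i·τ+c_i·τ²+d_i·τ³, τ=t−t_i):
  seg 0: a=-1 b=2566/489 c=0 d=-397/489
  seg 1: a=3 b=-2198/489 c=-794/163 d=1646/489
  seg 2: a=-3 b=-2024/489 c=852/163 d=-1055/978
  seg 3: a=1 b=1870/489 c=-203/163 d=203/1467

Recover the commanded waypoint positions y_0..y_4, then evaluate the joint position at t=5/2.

y_0=-1 y_1=3 y_2=-3 y_3=1 y_4=5
S(5/2) = -29/652

y_0 = S_0(0) = a_0 = -1
y_1 = S_1(0) = a_1 = 3
y_2 = S_2(0) = a_2 = -3
y_3 = S_3(0) = a_3 = 1
y_4 = S_3(3) = 5
t_q=5/2 is in segment 1 (τ=1/2); S_1(τ)=-29/652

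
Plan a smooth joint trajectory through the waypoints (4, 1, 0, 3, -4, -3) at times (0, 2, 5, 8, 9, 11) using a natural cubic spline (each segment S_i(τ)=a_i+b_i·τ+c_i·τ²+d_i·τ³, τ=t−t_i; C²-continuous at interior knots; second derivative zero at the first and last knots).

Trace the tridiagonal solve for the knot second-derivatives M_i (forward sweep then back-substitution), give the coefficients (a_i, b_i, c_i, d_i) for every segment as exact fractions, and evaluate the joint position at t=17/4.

  seg 0: a=4 b=-13661/9354 c=0 d=-185/18708
  seg 1: a=1 b=-14771/9354 c=-185/3118 d=6659/42093
  seg 2: a=0 b=21853/9354 c=12763/9354 d=-25394/42093
  seg 3: a=3 b=-53933/9354 c=-12675/3118 d=13240/4677
  seg 4: a=-4 b=-50543/9354 c=13805/3118 d=-13805/18708
S(17/4) = -104905/99776

Δ: Δ0=-3/2, Δ1=-1/3, Δ2=1, Δ3=-7, Δ4=1/2
row 1: diag=10, rhs=7; c'=3/10, d'=7/10
row 2: denom=12−3·3/10=111/10; d'=(8−3·7/10)/(111/10)=59/111
row 3: denom=8−3·10/37=266/37; d'=(-48−3·59/111)/(266/37)=-1835/266
row 4: denom=6−1·37/266=1559/266; d'=(45−1·-1835/266)/(1559/266)=13805/1559
back: M4=13805/1559
back: M3=-1835/266−37/266·13805/1559=-12675/1559
back: M2=59/111−10/37·-12675/1559=12763/4677
back: M1=7/10−3/10·12763/4677=-185/1559
M: M0=0, M1=-185/1559, M2=12763/4677, M3=-12675/1559, M4=13805/1559, M5=0
seg 0: a=4, c=M0/2=0, d=(M1−M0)/(6·2)=-185/18708, b=Δ0−h0·(2M0+M1)/6=-13661/9354
seg 1: a=1, c=M1/2=-185/3118, d=(M2−M1)/(6·3)=6659/42093, b=Δ1−h1·(2M1+M2)/6=-14771/9354
seg 2: a=0, c=M2/2=12763/9354, d=(M3−M2)/(6·3)=-25394/42093, b=Δ2−h2·(2M2+M3)/6=21853/9354
seg 3: a=3, c=M3/2=-12675/3118, d=(M4−M3)/(6·1)=13240/4677, b=Δ3−h3·(2M3+M4)/6=-53933/9354
seg 4: a=-4, c=M4/2=13805/3118, d=(M5−M4)/(6·2)=-13805/18708, b=Δ4−h4·(2M4+M5)/6=-50543/9354
t_q=17/4 → seg 1, τ=9/4; S=1+-14771/9354·τ+-185/3118·τ²+6659/42093·τ³=-104905/99776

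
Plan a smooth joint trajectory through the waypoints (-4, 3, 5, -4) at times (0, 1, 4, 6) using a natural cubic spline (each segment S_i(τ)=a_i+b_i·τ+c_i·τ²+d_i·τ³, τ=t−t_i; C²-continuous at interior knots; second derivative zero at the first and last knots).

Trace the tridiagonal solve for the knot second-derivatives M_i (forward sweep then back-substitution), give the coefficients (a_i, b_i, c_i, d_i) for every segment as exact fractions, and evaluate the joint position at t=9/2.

Δ: Δ0=7, Δ1=2/3, Δ2=-9/2
row 1: diag=8, rhs=-38; c'=3/8, d'=-19/4
row 2: denom=10−3·3/8=71/8; d'=(-31−3·-19/4)/(71/8)=-134/71
back: M2=-134/71
back: M1=-19/4−3/8·-134/71=-287/71
M: M0=0, M1=-287/71, M2=-134/71, M3=0
seg 0: a=-4, c=M0/2=0, d=(M1−M0)/(6·1)=-287/426, b=Δ0−h0·(2M0+M1)/6=3269/426
seg 1: a=3, c=M1/2=-287/142, d=(M2−M1)/(6·3)=17/142, b=Δ1−h1·(2M1+M2)/6=1204/213
seg 2: a=5, c=M2/2=-67/71, d=(M3−M2)/(6·2)=67/426, b=Δ2−h2·(2M2+M3)/6=-1381/426
t_q=9/2 → seg 2, τ=1/2; S=5+-1381/426·τ+-67/71·τ²+67/426·τ³=3593/1136

  seg 0: a=-4 b=3269/426 c=0 d=-287/426
  seg 1: a=3 b=1204/213 c=-287/142 d=17/142
  seg 2: a=5 b=-1381/426 c=-67/71 d=67/426
S(9/2) = 3593/1136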